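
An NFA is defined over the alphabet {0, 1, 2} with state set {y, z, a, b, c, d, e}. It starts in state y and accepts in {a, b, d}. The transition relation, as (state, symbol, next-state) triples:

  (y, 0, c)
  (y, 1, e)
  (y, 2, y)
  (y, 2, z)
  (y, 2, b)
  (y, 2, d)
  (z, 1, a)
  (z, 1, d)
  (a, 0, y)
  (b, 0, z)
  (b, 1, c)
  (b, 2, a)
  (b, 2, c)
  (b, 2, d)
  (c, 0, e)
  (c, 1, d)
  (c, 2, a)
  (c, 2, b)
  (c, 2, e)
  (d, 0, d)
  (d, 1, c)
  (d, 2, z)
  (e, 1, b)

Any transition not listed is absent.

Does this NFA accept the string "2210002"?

No

Start in {y}.
Read '2': {y} → {y, z, b, d}.
Read '2': {y, z, b, d} → {y, z, a, b, c, d}.
Read '1': {y, z, a, b, c, d} → {a, c, d, e}.
Read '0': {a, c, d, e} → {y, d, e}.
Read '0': {y, d, e} → {c, d}.
Read '0': {c, d} → {d, e}.
Read '2': {d, e} → {z}.
The final set {z} contains no accepting state.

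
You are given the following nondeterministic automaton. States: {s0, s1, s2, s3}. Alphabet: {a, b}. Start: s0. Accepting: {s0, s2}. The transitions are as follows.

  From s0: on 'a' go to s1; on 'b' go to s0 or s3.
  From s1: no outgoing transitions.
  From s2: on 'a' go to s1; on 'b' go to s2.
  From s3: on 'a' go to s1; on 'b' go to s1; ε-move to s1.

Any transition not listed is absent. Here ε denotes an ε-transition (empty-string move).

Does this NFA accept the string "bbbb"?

Yes

Start in {s0}.
Read 'b': s0→{s0, s3}; union {s0, s3}; ε-closure = {s0, s1, s3}.
Read 'b': s0→{s0, s3}, s1→∅, s3→{s1}; now {s0, s1, s3}.
Read 'b': s0→{s0, s3}, s1→∅, s3→{s1}; now {s0, s1, s3}.
Read 'b': s0→{s0, s3}, s1→∅, s3→{s1}; now {s0, s1, s3}.
The final set {s0, s1, s3} contains the accepting state s0.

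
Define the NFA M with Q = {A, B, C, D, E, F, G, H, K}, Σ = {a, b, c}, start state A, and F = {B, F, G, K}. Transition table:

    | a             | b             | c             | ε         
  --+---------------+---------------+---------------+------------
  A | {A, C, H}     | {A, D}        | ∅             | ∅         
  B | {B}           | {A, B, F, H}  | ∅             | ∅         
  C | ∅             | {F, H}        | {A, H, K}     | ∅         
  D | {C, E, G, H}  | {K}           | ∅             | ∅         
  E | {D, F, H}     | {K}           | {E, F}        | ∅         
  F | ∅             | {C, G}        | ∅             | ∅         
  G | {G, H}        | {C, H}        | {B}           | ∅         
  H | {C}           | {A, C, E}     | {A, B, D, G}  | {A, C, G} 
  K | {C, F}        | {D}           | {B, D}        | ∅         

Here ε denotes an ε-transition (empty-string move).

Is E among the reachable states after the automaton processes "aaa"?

No

Start in {A}.
Read 'a': A→{A, C, H}; union {A, C, H}; ε-closure = {A, C, G, H}.
Read 'a': A→{A, C, H}, C→∅, G→{G, H}, H→{C}; now {A, C, G, H}.
Read 'a': A→{A, C, H}, C→∅, G→{G, H}, H→{C}; now {A, C, G, H}.
State E is not in {A, C, G, H}.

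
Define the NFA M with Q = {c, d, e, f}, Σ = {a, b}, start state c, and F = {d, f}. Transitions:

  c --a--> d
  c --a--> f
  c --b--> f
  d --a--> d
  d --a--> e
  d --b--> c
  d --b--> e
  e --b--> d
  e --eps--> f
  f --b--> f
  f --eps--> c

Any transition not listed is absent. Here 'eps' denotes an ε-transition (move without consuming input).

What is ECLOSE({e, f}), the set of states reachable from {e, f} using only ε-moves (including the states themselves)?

Begin with {e, f}.
ε-move f → c; add c.

{c, e, f}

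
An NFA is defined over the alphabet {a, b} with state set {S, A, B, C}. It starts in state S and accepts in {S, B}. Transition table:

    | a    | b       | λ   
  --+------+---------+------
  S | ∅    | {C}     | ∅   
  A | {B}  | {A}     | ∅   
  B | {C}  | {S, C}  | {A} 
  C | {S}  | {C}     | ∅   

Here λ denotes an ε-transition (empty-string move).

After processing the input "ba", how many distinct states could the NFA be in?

1

Start in {S}.
Read 'b': S→{C}; now {C}.
Read 'a': C→{S}; now {S}.
That set has 1 state.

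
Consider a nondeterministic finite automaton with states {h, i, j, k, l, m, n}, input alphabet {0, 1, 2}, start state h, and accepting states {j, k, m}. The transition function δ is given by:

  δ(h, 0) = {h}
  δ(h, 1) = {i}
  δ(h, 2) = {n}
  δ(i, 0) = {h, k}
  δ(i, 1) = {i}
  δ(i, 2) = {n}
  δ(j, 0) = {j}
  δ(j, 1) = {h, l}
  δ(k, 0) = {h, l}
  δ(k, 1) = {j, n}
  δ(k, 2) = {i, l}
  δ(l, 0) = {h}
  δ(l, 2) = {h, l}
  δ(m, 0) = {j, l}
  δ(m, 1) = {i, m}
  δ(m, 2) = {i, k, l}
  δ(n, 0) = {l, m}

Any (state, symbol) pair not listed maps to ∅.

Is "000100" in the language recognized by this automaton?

Start in {h}.
Read '0': {h} → {h}.
Read '0': {h} → {h}.
Read '0': {h} → {h}.
Read '1': {h} → {i}.
Read '0': {i} → {h, k}.
Read '0': {h, k} → {h, l}.
The final set {h, l} contains no accepting state.

No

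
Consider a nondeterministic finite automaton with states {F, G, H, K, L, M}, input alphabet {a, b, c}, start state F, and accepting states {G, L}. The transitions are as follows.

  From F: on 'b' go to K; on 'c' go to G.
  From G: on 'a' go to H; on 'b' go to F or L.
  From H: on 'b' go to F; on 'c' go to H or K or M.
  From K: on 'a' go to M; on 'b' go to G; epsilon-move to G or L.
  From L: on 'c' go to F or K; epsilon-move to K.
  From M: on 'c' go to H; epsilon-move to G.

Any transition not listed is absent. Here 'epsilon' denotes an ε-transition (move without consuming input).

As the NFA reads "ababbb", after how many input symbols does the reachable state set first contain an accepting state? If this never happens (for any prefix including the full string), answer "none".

none

Start in {F}.
Read 'a': F→∅; now ∅.
The set is empty and remains empty for the remaining 5 symbols.
No reachable set along the way intersects F.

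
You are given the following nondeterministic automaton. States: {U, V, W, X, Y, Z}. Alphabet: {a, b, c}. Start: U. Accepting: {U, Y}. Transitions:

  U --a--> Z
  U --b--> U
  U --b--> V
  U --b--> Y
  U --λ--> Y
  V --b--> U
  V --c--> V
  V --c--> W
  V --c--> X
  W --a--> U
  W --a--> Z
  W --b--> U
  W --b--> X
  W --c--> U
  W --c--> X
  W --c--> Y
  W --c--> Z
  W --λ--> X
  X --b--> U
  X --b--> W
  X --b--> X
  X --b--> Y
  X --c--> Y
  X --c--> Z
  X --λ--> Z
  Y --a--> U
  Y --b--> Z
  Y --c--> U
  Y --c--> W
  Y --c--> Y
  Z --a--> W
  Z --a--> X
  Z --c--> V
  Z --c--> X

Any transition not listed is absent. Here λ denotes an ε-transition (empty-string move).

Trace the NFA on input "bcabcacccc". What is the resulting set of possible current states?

{U, V, W, X, Y, Z}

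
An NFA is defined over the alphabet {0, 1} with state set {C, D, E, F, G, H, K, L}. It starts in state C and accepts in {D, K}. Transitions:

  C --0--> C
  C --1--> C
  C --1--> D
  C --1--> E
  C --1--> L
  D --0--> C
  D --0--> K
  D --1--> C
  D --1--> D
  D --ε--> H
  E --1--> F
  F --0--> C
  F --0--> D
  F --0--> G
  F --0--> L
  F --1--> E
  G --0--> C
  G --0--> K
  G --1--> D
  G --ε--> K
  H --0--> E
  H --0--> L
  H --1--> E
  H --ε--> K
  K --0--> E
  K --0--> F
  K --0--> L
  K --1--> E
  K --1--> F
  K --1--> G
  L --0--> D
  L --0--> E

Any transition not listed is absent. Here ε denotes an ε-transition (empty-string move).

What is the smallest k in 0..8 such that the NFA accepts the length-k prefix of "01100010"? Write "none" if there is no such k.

2

Start in {C}.
Read '0': C→{C}; now {C}.
Read '1': C→{C, D, E, L}; union {C, D, E, L}; ε-closure = {C, D, E, H, K, L}.
None of the earlier sets intersect F, but {C, D, E, H, K, L} does.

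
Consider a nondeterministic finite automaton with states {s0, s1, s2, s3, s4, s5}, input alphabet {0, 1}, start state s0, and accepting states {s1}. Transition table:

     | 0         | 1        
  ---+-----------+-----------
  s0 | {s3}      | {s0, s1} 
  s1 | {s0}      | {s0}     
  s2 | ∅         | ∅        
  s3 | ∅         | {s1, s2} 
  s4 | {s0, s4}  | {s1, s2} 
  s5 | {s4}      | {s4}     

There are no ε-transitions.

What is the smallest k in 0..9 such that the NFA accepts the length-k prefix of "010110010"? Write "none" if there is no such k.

Start in {s0}.
Read '0': {s0} → {s3}.
Read '1': {s3} → {s1, s2}.
None of the earlier sets intersect F, but {s1, s2} does.

2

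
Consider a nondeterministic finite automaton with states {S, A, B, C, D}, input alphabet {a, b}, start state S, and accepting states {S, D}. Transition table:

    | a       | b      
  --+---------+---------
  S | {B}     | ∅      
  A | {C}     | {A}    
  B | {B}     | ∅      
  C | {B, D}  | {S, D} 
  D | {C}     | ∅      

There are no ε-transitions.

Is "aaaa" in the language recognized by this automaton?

No

Start in {S}.
Read 'a': {S} → {B}.
Read 'a': {B} → {B}.
Read 'a': {B} → {B}.
Read 'a': {B} → {B}.
The final set {B} contains no accepting state.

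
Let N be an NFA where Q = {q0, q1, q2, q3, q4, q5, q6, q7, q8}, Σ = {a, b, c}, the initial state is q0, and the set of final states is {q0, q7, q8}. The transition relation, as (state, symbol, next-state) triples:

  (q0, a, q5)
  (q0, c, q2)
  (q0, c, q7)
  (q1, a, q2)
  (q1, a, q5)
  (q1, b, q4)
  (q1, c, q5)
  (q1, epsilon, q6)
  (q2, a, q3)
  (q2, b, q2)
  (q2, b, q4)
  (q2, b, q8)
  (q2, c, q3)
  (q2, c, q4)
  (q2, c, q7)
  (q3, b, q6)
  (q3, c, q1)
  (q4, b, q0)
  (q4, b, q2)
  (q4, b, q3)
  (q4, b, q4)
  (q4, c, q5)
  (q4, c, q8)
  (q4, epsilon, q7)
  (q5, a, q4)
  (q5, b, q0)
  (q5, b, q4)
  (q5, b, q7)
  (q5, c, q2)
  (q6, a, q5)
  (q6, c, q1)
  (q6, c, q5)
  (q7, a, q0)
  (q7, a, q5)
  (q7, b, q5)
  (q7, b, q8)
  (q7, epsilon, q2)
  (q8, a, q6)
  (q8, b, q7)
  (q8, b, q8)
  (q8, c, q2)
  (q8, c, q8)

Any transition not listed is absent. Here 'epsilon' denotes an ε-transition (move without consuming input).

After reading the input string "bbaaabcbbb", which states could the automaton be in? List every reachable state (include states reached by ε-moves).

Start in {q0}.
Read 'b': {q0} → ∅.
The set is empty and remains empty for the remaining 9 symbols.

∅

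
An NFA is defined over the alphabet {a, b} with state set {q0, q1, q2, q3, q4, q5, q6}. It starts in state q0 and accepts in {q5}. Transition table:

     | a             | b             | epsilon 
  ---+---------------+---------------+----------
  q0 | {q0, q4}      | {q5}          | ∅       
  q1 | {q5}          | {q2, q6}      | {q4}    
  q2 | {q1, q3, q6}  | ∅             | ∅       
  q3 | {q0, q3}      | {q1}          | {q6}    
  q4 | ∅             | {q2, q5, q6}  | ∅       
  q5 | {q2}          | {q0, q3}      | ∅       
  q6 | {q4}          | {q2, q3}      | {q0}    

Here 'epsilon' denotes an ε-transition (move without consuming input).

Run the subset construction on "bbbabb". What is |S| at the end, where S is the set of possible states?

7

Start in {q0}.
Read 'b': {q0} → {q5}.
Read 'b': {q5} → {q0, q3, q6}.
Read 'b': {q0, q3, q6} → {q0, q1, q2, q3, q4, q5, q6}.
Read 'a': {q0, q1, q2, q3, q4, q5, q6} → {q0, q1, q2, q3, q4, q5, q6}.
Read 'b': {q0, q1, q2, q3, q4, q5, q6} → {q0, q1, q2, q3, q4, q5, q6}.
Read 'b': {q0, q1, q2, q3, q4, q5, q6} → {q0, q1, q2, q3, q4, q5, q6}.
That set has 7 states.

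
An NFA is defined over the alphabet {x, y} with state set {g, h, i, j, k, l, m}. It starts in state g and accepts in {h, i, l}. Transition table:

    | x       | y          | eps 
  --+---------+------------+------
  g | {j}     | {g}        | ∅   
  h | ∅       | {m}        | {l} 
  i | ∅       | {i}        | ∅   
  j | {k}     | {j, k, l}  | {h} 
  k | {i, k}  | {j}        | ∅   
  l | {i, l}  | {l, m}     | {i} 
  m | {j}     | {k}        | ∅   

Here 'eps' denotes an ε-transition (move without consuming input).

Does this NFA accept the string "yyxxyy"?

Yes

Start in {g}.
Read 'y': {g} → {g}.
Read 'y': {g} → {g}.
Read 'x': {g} → {h, i, j, l}.
Read 'x': {h, i, j, l} → {i, k, l}.
Read 'y': {i, k, l} → {h, i, j, l, m}.
Read 'y': {h, i, j, l, m} → {h, i, j, k, l, m}.
The final set {h, i, j, k, l, m} contains the accepting states h, i, l.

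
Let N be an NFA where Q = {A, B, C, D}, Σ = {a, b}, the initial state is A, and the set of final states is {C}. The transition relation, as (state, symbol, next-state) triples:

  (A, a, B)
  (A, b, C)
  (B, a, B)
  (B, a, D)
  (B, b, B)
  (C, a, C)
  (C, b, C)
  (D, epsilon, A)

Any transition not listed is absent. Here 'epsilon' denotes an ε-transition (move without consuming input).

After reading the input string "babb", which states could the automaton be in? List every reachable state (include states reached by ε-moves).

{C}

Start in {A}.
Read 'b': {A} → {C}.
Read 'a': {C} → {C}.
Read 'b': {C} → {C}.
Read 'b': {C} → {C}.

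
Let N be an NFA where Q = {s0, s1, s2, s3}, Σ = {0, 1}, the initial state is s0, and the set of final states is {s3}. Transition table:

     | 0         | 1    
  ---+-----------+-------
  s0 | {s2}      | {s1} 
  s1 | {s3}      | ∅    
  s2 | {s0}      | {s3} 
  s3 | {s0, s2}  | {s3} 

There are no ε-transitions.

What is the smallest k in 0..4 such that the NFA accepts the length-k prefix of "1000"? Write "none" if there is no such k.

Start in {s0}.
Read '1': s0→{s1}; now {s1}.
Read '0': s1→{s3}; now {s3}.
None of the earlier sets intersect F, but {s3} does.

2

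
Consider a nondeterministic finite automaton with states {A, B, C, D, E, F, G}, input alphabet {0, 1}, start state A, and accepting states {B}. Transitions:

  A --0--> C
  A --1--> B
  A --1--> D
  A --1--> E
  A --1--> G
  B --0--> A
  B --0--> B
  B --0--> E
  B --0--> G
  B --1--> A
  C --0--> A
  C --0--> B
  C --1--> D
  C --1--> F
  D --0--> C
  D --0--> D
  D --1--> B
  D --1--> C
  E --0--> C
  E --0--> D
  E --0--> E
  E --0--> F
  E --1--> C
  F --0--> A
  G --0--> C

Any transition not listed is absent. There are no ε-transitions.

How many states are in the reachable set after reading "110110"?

7

Start in {A}.
Read '1': {A} → {B, D, E, G}.
Read '1': {B, D, E, G} → {A, B, C}.
Read '0': {A, B, C} → {A, B, C, E, G}.
Read '1': {A, B, C, E, G} → {A, B, C, D, E, F, G}.
Read '1': {A, B, C, D, E, F, G} → {A, B, C, D, E, F, G}.
Read '0': {A, B, C, D, E, F, G} → {A, B, C, D, E, F, G}.
That set has 7 states.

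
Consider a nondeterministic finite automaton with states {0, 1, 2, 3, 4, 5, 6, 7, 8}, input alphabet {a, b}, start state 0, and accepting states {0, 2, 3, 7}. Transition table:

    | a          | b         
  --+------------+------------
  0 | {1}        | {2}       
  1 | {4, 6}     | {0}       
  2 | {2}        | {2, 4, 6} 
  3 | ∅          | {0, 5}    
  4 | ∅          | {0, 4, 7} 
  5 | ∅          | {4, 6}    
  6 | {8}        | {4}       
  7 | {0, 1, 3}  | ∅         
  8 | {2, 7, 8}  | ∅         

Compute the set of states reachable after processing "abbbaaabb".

{0, 2, 4, 6, 7}

Start in {0}.
Read 'a': 0→{1}; now {1}.
Read 'b': 1→{0}; now {0}.
Read 'b': 0→{2}; now {2}.
Read 'b': 2→{2, 4, 6}; now {2, 4, 6}.
Read 'a': 2→{2}, 4→∅, 6→{8}; now {2, 8}.
Read 'a': 2→{2}, 8→{2, 7, 8}; now {2, 7, 8}.
Read 'a': 2→{2}, 7→{0, 1, 3}, 8→{2, 7, 8}; now {0, 1, 2, 3, 7, 8}.
Read 'b': 0→{2}, 1→{0}, 2→{2, 4, 6}, 3→{0, 5}, 7→∅, 8→∅; now {0, 2, 4, 5, 6}.
Read 'b': 0→{2}, 2→{2, 4, 6}, 4→{0, 4, 7}, 5→{4, 6}, 6→{4}; now {0, 2, 4, 6, 7}.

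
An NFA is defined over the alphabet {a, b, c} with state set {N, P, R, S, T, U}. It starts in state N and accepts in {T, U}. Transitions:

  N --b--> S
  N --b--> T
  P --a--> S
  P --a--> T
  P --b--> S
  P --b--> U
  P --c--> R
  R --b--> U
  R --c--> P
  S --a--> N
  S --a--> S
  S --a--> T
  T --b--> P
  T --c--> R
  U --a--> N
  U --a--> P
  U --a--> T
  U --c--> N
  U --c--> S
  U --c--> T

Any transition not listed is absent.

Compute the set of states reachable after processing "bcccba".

{N, P, T}

Start in {N}.
Read 'b': {N} → {S, T}.
Read 'c': {S, T} → {R}.
Read 'c': {R} → {P}.
Read 'c': {P} → {R}.
Read 'b': {R} → {U}.
Read 'a': {U} → {N, P, T}.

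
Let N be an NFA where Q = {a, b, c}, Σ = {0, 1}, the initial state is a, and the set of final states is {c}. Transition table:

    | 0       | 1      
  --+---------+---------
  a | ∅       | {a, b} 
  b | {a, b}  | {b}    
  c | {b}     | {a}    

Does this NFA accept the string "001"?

No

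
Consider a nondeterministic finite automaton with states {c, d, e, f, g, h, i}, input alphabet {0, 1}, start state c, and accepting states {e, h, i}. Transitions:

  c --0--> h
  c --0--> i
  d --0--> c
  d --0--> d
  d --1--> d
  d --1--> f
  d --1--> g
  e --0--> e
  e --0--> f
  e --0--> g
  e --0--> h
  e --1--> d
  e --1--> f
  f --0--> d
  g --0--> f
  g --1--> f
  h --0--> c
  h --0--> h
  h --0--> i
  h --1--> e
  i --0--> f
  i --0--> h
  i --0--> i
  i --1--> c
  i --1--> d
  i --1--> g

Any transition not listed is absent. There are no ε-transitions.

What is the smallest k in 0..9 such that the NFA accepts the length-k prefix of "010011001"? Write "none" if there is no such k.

Start in {c}.
Read '0': c→{h, i}; now {h, i}.
None of the earlier sets intersect F, but {h, i} does.

1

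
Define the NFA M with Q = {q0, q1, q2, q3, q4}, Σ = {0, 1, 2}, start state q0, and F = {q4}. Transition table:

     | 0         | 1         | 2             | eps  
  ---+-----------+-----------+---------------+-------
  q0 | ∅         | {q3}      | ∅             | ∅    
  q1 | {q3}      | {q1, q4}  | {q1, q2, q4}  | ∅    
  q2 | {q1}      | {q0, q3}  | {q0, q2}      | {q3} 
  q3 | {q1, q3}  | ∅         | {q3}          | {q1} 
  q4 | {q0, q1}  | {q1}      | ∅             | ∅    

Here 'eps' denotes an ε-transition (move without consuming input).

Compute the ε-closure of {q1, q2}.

{q1, q2, q3}

Begin with {q1, q2}.
ε-move q2 → q3; add q3.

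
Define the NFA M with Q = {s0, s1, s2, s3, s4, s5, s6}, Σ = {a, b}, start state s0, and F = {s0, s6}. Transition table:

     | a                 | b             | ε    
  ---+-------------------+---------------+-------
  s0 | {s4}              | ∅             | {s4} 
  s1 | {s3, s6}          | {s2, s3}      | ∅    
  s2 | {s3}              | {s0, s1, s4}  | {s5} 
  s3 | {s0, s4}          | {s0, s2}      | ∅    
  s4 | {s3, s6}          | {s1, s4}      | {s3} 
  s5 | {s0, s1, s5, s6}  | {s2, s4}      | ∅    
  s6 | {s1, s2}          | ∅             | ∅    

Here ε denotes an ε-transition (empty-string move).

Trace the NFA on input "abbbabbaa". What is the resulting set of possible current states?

Start: ε-closure({s0}) = {s0, s3, s4}.
Read 'a': {s0, s3, s4} → {s0, s3, s4, s6}.
Read 'b': {s0, s3, s4, s6} → {s0, s1, s2, s3, s4, s5}.
Read 'b': {s0, s1, s2, s3, s4, s5} → {s0, s1, s2, s3, s4, s5}.
Read 'b': {s0, s1, s2, s3, s4, s5} → {s0, s1, s2, s3, s4, s5}.
Read 'a': {s0, s1, s2, s3, s4, s5} → {s0, s1, s3, s4, s5, s6}.
Read 'b': {s0, s1, s3, s4, s5, s6} → {s0, s1, s2, s3, s4, s5}.
Read 'b': {s0, s1, s2, s3, s4, s5} → {s0, s1, s2, s3, s4, s5}.
Read 'a': {s0, s1, s2, s3, s4, s5} → {s0, s1, s3, s4, s5, s6}.
Read 'a': {s0, s1, s3, s4, s5, s6} → {s0, s1, s2, s3, s4, s5, s6}.

{s0, s1, s2, s3, s4, s5, s6}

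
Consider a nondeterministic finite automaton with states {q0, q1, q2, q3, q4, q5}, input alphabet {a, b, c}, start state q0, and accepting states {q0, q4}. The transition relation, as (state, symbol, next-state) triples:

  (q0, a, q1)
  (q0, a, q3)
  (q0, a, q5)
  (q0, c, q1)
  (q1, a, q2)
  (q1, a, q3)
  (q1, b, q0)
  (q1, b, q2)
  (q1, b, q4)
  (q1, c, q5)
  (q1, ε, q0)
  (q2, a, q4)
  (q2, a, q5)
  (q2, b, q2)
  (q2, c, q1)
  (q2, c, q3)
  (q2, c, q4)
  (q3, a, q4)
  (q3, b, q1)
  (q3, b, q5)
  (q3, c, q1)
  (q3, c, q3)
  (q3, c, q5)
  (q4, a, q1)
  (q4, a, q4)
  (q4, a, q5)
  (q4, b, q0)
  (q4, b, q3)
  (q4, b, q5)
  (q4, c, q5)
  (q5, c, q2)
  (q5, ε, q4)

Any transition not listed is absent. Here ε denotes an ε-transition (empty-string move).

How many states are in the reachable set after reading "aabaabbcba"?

6

Start in {q0}.
Read 'a': q0→{q1, q3, q5}; union {q1, q3, q5}; ε-closure = {q0, q1, q3, q4, q5}.
Read 'a': q0→{q1, q3, q5}, q1→{q2, q3}, q3→{q4}, q4→{q1, q4, q5}, q5→∅; union {q1, q2, q3, q4, q5}; ε-closure = {q0, q1, q2, q3, q4, q5}.
Read 'b': q0→∅, q1→{q0, q2, q4}, q2→{q2}, q3→{q1, q5}, q4→{q0, q3, q5}, q5→∅; now {q0, q1, q2, q3, q4, q5}.
Read 'a': q0→{q1, q3, q5}, q1→{q2, q3}, q2→{q4, q5}, q3→{q4}, q4→{q1, q4, q5}, q5→∅; union {q1, q2, q3, q4, q5}; ε-closure = {q0, q1, q2, q3, q4, q5}.
Read 'a': q0→{q1, q3, q5}, q1→{q2, q3}, q2→{q4, q5}, q3→{q4}, q4→{q1, q4, q5}, q5→∅; union {q1, q2, q3, q4, q5}; ε-closure = {q0, q1, q2, q3, q4, q5}.
Read 'b': q0→∅, q1→{q0, q2, q4}, q2→{q2}, q3→{q1, q5}, q4→{q0, q3, q5}, q5→∅; now {q0, q1, q2, q3, q4, q5}.
Read 'b': q0→∅, q1→{q0, q2, q4}, q2→{q2}, q3→{q1, q5}, q4→{q0, q3, q5}, q5→∅; now {q0, q1, q2, q3, q4, q5}.
Read 'c': q0→{q1}, q1→{q5}, q2→{q1, q3, q4}, q3→{q1, q3, q5}, q4→{q5}, q5→{q2}; union {q1, q2, q3, q4, q5}; ε-closure = {q0, q1, q2, q3, q4, q5}.
Read 'b': q0→∅, q1→{q0, q2, q4}, q2→{q2}, q3→{q1, q5}, q4→{q0, q3, q5}, q5→∅; now {q0, q1, q2, q3, q4, q5}.
Read 'a': q0→{q1, q3, q5}, q1→{q2, q3}, q2→{q4, q5}, q3→{q4}, q4→{q1, q4, q5}, q5→∅; union {q1, q2, q3, q4, q5}; ε-closure = {q0, q1, q2, q3, q4, q5}.
That set has 6 states.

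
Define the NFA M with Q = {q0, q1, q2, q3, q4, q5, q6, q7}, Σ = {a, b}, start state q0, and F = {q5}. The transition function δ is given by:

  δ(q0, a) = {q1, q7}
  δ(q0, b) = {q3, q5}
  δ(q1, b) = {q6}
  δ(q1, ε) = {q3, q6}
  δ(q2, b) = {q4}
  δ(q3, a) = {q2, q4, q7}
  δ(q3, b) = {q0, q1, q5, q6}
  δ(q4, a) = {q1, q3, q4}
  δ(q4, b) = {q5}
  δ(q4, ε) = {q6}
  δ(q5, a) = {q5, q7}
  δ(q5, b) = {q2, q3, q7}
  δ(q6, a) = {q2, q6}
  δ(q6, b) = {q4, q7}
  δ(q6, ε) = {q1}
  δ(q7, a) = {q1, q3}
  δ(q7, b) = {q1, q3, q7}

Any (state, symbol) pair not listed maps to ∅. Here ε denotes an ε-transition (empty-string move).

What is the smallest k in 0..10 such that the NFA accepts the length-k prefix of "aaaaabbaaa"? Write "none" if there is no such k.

Start in {q0}.
Read 'a': q0→{q1, q7}; union {q1, q7}; ε-closure = {q1, q3, q6, q7}.
Read 'a': q1→∅, q3→{q2, q4, q7}, q6→{q2, q6}, q7→{q1, q3}; now {q1, q2, q3, q4, q6, q7}.
Read 'a': q1→∅, q2→∅, q3→{q2, q4, q7}, q4→{q1, q3, q4}, q6→{q2, q6}, q7→{q1, q3}; now {q1, q2, q3, q4, q6, q7}.
Read 'a': q1→∅, q2→∅, q3→{q2, q4, q7}, q4→{q1, q3, q4}, q6→{q2, q6}, q7→{q1, q3}; now {q1, q2, q3, q4, q6, q7}.
Read 'a': q1→∅, q2→∅, q3→{q2, q4, q7}, q4→{q1, q3, q4}, q6→{q2, q6}, q7→{q1, q3}; now {q1, q2, q3, q4, q6, q7}.
Read 'b': q1→{q6}, q2→{q4}, q3→{q0, q1, q5, q6}, q4→{q5}, q6→{q4, q7}, q7→{q1, q3, q7}; now {q0, q1, q3, q4, q5, q6, q7}.
None of the earlier sets intersect F, but {q0, q1, q3, q4, q5, q6, q7} does.

6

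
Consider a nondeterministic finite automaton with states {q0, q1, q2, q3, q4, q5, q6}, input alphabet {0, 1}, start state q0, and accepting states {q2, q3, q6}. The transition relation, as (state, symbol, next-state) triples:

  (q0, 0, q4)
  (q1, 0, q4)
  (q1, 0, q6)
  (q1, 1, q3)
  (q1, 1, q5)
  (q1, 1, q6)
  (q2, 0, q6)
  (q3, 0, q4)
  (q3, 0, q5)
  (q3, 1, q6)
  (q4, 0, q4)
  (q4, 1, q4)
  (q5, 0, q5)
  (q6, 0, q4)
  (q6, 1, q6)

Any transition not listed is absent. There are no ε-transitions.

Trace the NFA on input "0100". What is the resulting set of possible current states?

Start in {q0}.
Read '0': q0→{q4}; now {q4}.
Read '1': q4→{q4}; now {q4}.
Read '0': q4→{q4}; now {q4}.
Read '0': q4→{q4}; now {q4}.

{q4}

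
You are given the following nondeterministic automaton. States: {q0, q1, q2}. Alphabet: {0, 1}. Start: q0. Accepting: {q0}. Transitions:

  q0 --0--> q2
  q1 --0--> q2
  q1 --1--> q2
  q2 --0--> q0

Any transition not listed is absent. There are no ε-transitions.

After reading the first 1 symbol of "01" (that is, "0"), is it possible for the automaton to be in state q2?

Yes

Start in {q0}.
Read '0': {q0} → {q2}.
State q2 is in {q2}.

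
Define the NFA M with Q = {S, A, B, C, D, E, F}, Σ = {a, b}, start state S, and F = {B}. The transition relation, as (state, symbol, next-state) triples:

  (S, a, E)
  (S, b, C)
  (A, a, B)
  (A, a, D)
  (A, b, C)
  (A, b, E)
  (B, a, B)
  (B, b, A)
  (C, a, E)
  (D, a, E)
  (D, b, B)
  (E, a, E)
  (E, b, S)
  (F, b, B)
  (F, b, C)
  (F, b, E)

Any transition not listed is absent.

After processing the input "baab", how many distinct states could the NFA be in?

1

Start in {S}.
Read 'b': S→{C}; now {C}.
Read 'a': C→{E}; now {E}.
Read 'a': E→{E}; now {E}.
Read 'b': E→{S}; now {S}.
That set has 1 state.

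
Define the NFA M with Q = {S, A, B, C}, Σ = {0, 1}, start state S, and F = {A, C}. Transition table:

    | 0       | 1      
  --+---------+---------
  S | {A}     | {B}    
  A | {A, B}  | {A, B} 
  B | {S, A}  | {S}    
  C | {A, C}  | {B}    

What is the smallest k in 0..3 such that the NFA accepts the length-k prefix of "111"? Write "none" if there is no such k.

Start in {S}.
Read '1': {S} → {B}.
Read '1': {B} → {S}.
Read '1': {S} → {B}.
No reachable set along the way intersects F.

none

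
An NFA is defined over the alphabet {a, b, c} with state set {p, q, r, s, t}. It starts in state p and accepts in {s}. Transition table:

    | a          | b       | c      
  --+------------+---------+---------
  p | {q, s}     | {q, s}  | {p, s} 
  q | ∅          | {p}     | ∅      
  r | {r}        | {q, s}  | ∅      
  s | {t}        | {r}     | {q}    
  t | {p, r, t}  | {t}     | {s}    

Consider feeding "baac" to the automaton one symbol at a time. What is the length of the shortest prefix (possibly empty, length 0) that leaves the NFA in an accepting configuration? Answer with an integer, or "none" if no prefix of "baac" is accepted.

1

Start in {p}.
Read 'b': {p} → {q, s}.
None of the earlier sets intersect F, but {q, s} does.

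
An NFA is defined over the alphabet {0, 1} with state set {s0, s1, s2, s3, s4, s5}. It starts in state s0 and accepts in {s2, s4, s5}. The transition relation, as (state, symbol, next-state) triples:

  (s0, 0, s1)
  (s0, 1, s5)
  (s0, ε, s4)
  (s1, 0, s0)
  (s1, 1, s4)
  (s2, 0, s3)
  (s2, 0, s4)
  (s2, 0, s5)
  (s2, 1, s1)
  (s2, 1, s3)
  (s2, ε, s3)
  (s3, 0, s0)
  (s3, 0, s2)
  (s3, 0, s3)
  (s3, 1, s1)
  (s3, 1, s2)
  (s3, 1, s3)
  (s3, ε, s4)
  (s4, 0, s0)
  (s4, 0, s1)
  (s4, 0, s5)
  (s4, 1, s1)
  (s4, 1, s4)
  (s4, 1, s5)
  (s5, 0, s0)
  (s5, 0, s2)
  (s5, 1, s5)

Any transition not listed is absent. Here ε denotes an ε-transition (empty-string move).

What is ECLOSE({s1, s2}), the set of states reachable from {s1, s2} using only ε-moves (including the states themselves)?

{s1, s2, s3, s4}

Begin with {s1, s2}.
ε-move s2 → s3; add s3.
ε-move s3 → s4; add s4.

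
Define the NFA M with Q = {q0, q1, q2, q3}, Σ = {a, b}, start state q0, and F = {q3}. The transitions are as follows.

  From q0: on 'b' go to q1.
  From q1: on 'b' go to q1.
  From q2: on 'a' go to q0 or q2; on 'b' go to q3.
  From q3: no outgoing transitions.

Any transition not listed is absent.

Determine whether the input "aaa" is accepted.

Start in {q0}.
Read 'a': {q0} → ∅.
The set is empty and remains empty for the remaining 2 symbols.
The final set ∅ contains no accepting state.

No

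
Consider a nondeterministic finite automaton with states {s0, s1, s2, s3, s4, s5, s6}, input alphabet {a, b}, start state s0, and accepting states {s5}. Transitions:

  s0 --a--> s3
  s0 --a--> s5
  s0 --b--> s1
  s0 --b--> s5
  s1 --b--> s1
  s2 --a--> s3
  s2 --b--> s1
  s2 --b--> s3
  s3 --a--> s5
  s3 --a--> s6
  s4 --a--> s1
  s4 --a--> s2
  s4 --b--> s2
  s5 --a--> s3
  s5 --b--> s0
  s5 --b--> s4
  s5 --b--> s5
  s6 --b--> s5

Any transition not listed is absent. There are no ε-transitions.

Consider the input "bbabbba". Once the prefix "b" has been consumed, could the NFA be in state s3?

No

Start in {s0}.
Read 'b': {s0} → {s1, s5}.
State s3 is not in {s1, s5}.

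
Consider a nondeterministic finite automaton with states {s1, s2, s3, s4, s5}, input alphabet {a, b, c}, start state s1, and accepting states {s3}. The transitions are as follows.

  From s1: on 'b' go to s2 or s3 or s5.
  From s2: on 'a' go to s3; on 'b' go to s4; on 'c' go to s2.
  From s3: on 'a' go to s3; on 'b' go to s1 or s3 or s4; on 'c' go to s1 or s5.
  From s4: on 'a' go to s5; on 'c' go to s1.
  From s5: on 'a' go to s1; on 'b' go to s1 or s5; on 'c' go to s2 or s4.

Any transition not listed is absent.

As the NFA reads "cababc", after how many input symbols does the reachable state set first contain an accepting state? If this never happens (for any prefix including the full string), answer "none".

Start in {s1}.
Read 'c': s1→∅; now ∅.
The set is empty and remains empty for the remaining 5 symbols.
No reachable set along the way intersects F.

none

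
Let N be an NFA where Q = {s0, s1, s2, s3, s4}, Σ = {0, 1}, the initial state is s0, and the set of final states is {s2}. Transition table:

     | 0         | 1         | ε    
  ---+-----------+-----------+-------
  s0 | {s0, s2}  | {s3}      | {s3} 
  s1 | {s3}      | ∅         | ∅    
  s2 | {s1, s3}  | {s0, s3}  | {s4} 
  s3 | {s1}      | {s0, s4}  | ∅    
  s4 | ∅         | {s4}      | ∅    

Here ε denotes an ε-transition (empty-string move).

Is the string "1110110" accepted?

Yes

Start: ε-closure({s0}) = {s0, s3}.
Read '1': s0→{s3}, s3→{s0, s4}; now {s0, s3, s4}.
Read '1': s0→{s3}, s3→{s0, s4}, s4→{s4}; now {s0, s3, s4}.
Read '1': s0→{s3}, s3→{s0, s4}, s4→{s4}; now {s0, s3, s4}.
Read '0': s0→{s0, s2}, s3→{s1}, s4→∅; union {s0, s1, s2}; ε-closure = {s0, s1, s2, s3, s4}.
Read '1': s0→{s3}, s1→∅, s2→{s0, s3}, s3→{s0, s4}, s4→{s4}; now {s0, s3, s4}.
Read '1': s0→{s3}, s3→{s0, s4}, s4→{s4}; now {s0, s3, s4}.
Read '0': s0→{s0, s2}, s3→{s1}, s4→∅; union {s0, s1, s2}; ε-closure = {s0, s1, s2, s3, s4}.
The final set {s0, s1, s2, s3, s4} contains the accepting state s2.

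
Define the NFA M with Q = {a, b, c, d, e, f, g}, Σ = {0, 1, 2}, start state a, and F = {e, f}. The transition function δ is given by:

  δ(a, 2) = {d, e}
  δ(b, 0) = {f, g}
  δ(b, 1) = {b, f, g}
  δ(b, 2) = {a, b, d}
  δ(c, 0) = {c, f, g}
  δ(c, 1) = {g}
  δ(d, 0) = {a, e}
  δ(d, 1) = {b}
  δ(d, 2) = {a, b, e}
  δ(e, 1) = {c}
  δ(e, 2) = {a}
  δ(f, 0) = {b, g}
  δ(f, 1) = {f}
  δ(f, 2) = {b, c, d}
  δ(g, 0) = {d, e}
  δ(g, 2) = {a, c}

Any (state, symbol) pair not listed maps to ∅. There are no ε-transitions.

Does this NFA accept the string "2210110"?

Yes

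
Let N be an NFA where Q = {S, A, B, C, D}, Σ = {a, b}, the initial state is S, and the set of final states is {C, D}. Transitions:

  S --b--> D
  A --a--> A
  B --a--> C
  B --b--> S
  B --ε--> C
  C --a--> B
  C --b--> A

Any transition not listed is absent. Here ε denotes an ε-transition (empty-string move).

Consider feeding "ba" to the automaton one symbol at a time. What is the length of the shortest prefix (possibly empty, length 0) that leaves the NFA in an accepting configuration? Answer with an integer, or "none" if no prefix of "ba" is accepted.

Start in {S}.
Read 'b': S→{D}; now {D}.
None of the earlier sets intersect F, but {D} does.

1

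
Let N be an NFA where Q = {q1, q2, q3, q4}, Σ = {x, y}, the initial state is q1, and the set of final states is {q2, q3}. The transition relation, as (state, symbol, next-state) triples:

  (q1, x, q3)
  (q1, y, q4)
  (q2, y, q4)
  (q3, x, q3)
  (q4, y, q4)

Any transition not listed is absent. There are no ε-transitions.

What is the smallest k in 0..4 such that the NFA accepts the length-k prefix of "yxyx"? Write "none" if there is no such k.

none

Start in {q1}.
Read 'y': q1→{q4}; now {q4}.
Read 'x': q4→∅; now ∅.
The set is empty and remains empty for the remaining 2 symbols.
No reachable set along the way intersects F.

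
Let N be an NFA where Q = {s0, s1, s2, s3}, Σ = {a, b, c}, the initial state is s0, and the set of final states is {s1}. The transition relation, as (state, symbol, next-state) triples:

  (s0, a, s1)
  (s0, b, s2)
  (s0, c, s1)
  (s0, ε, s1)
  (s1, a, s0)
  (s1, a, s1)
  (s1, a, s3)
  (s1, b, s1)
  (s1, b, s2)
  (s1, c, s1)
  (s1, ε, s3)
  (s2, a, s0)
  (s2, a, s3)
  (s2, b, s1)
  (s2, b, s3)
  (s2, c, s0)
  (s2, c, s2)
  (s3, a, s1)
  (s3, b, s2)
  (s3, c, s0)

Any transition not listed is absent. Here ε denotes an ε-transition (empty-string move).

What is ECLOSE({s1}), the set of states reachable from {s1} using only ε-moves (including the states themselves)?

Begin with {s1}.
ε-move s1 → s3; add s3.

{s1, s3}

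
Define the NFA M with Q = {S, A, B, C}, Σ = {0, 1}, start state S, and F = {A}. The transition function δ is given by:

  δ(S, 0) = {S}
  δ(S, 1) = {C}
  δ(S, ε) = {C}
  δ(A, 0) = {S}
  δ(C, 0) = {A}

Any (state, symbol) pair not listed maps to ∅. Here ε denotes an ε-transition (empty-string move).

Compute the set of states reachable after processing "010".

{A}

Start: ε-closure({S}) = {S, C}.
Read '0': {S, C} → {S, A, C}.
Read '1': {S, A, C} → {C}.
Read '0': {C} → {A}.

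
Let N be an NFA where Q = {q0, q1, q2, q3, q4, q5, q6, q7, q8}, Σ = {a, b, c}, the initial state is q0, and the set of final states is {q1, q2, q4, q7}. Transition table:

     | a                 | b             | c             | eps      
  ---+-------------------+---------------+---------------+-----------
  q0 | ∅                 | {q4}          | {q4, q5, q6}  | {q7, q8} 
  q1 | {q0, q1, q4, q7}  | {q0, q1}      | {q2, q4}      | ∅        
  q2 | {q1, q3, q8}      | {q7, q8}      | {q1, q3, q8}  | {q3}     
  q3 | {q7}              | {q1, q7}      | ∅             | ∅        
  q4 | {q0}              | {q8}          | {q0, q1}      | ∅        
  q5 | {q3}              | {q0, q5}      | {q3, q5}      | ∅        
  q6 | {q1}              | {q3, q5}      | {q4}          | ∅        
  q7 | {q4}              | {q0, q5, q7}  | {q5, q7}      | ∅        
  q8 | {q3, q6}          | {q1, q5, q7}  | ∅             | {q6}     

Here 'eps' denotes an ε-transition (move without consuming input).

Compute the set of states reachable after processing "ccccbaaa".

{q0, q1, q3, q4, q6, q7, q8}

Start: ε-closure({q0}) = {q0, q6, q7, q8}.
Read 'c': q0→{q4, q5, q6}, q6→{q4}, q7→{q5, q7}, q8→∅; now {q4, q5, q6, q7}.
Read 'c': q4→{q0, q1}, q5→{q3, q5}, q6→{q4}, q7→{q5, q7}; union {q0, q1, q3, q4, q5, q7}; ε-closure = {q0, q1, q3, q4, q5, q6, q7, q8}.
Read 'c': q0→{q4, q5, q6}, q1→{q2, q4}, q3→∅, q4→{q0, q1}, q5→{q3, q5}, q6→{q4}, q7→{q5, q7}, q8→∅; union {q0, q1, q2, q3, q4, q5, q6, q7}; ε-closure = {q0, q1, q2, q3, q4, q5, q6, q7, q8}.
Read 'c': q0→{q4, q5, q6}, q1→{q2, q4}, q2→{q1, q3, q8}, q3→∅, q4→{q0, q1}, q5→{q3, q5}, q6→{q4}, q7→{q5, q7}, q8→∅; now {q0, q1, q2, q3, q4, q5, q6, q7, q8}.
Read 'b': q0→{q4}, q1→{q0, q1}, q2→{q7, q8}, q3→{q1, q7}, q4→{q8}, q5→{q0, q5}, q6→{q3, q5}, q7→{q0, q5, q7}, q8→{q1, q5, q7}; union {q0, q1, q3, q4, q5, q7, q8}; ε-closure = {q0, q1, q3, q4, q5, q6, q7, q8}.
Read 'a': q0→∅, q1→{q0, q1, q4, q7}, q3→{q7}, q4→{q0}, q5→{q3}, q6→{q1}, q7→{q4}, q8→{q3, q6}; union {q0, q1, q3, q4, q6, q7}; ε-closure = {q0, q1, q3, q4, q6, q7, q8}.
Read 'a': q0→∅, q1→{q0, q1, q4, q7}, q3→{q7}, q4→{q0}, q6→{q1}, q7→{q4}, q8→{q3, q6}; union {q0, q1, q3, q4, q6, q7}; ε-closure = {q0, q1, q3, q4, q6, q7, q8}.
Read 'a': q0→∅, q1→{q0, q1, q4, q7}, q3→{q7}, q4→{q0}, q6→{q1}, q7→{q4}, q8→{q3, q6}; union {q0, q1, q3, q4, q6, q7}; ε-closure = {q0, q1, q3, q4, q6, q7, q8}.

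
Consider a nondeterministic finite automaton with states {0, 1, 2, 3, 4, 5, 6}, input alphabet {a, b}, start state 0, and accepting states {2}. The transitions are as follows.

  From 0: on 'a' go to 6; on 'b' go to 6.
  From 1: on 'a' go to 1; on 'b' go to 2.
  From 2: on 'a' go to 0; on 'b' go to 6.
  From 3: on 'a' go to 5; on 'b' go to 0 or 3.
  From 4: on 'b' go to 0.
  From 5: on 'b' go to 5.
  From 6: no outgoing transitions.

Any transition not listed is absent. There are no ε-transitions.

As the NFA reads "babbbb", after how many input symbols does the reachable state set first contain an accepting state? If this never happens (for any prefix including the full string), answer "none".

Start in {0}.
Read 'b': 0→{6}; now {6}.
Read 'a': 6→∅; now ∅.
The set is empty and remains empty for the remaining 4 symbols.
No reachable set along the way intersects F.

none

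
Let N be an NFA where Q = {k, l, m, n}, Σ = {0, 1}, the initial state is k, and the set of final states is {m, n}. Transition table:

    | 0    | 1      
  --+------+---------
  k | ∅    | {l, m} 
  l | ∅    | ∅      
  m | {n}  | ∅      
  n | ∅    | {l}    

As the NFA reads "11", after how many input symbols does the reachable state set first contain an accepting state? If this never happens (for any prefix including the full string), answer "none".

Start in {k}.
Read '1': k→{l, m}; now {l, m}.
None of the earlier sets intersect F, but {l, m} does.

1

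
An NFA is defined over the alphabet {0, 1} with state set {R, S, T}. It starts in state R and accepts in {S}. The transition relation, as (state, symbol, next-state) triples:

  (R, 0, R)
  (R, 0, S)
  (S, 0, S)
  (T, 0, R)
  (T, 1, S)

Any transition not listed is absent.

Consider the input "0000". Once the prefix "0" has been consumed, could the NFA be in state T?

No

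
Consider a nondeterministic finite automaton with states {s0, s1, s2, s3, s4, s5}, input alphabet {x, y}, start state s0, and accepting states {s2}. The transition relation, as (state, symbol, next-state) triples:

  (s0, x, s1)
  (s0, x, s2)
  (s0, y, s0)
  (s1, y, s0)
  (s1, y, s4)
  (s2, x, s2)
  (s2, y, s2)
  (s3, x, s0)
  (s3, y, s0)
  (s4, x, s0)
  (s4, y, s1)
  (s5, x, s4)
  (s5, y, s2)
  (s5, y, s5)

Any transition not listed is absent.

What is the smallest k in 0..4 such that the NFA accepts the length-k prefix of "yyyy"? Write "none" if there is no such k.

none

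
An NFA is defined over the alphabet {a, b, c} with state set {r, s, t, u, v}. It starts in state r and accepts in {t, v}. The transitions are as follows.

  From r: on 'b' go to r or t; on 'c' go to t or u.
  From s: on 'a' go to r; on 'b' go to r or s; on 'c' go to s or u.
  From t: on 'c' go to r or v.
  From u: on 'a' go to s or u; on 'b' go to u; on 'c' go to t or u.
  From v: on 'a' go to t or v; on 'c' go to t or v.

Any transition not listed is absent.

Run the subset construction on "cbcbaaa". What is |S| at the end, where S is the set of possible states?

Start in {r}.
Read 'c': r→{t, u}; now {t, u}.
Read 'b': t→∅, u→{u}; now {u}.
Read 'c': u→{t, u}; now {t, u}.
Read 'b': t→∅, u→{u}; now {u}.
Read 'a': u→{s, u}; now {s, u}.
Read 'a': s→{r}, u→{s, u}; now {r, s, u}.
Read 'a': r→∅, s→{r}, u→{s, u}; now {r, s, u}.
That set has 3 states.

3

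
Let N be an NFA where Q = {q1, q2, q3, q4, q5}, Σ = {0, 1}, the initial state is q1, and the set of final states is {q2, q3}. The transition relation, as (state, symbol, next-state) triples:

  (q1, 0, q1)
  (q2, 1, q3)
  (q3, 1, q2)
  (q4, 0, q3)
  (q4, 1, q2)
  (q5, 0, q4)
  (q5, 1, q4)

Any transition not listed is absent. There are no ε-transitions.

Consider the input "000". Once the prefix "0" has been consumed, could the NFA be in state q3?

Start in {q1}.
Read '0': q1→{q1}; now {q1}.
State q3 is not in {q1}.

No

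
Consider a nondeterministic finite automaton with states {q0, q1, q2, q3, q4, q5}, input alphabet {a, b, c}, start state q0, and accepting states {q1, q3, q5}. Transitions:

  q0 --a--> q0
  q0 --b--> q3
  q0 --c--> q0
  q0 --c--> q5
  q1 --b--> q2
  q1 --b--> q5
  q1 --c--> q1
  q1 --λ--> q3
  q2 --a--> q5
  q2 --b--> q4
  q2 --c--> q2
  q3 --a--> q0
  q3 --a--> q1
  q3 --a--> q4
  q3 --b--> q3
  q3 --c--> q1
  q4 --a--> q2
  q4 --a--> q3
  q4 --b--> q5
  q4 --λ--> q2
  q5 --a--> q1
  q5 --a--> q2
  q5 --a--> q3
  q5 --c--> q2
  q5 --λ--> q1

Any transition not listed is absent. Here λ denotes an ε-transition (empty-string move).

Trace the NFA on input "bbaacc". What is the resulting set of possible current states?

{q0, q1, q2, q3, q5}

Start in {q0}.
Read 'b': {q0} → {q3}.
Read 'b': {q3} → {q3}.
Read 'a': {q3} → {q0, q1, q2, q3, q4}.
Read 'a': {q0, q1, q2, q3, q4} → {q0, q1, q2, q3, q4, q5}.
Read 'c': {q0, q1, q2, q3, q4, q5} → {q0, q1, q2, q3, q5}.
Read 'c': {q0, q1, q2, q3, q5} → {q0, q1, q2, q3, q5}.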